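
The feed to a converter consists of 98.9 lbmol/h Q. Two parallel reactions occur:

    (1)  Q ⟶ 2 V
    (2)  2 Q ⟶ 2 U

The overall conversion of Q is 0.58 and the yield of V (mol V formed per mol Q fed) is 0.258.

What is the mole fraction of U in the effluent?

0.399

Yield of V: 2ξ₁ / 98.9 = 0.258 → ξ₁ = 12.76 lbmol/h.
Conversion of Q: 1ξ₁ + 2ξ₂ = 0.58 × 98.9 = 57.36 → ξ₂ = 22.3 lbmol/h.
Outlet amounts (n = n₀ + Σ ν·ξ):
  Q: 98.9 − 1(12.76) − 2(22.3) = 41.54
  V: 0 + 2(12.76) = 25.52
  U: 0 + 2(22.3) = 44.6
Total out = 111.7 lbmol/h; y_U = 44.6 / 111.7 = 0.3995.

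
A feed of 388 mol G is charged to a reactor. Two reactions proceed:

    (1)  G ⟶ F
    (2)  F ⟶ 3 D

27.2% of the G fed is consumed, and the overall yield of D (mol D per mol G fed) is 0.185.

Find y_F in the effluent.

0.187

Conversion of G: G consumed = 1ξ₁ = 0.272 × 388 → ξ₁ = 105.5 mol.
Yield of D: 3ξ₂ / 388 = 0.185 → ξ₂ = 23.93 mol.
Outlet amounts (n = n₀ + Σ ν·ξ):
  G: 388 − 1(105.5) = 282.5
  F: 0 + 1(105.5) − 1(23.93) = 81.61
  D: 0 + 3(23.93) = 71.78
Total out = 435.9 mol; y_F = 81.61 / 435.9 = 0.1872.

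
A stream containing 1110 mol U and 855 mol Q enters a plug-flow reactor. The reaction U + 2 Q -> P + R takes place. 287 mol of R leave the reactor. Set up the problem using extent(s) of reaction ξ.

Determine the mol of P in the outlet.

287 mol

For R: n = n₀ + 1ξ → 287 = 0 + 1ξ, giving ξ = 287 mol.
Outlet amounts (n = n₀ + ν ξ):
  U: 1110 − 1(287) = 823
  Q: 855 − 2(287) = 281
  P: 0 + 1(287) = 287
  R: 0 + 1(287) = 287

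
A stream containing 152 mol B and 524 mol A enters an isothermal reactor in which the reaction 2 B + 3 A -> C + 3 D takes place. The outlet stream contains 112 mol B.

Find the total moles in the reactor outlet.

For B: n = n₀ − 2ξ → 112 = 152 − 2ξ, giving ξ = 20 mol.
Outlet amounts (n = n₀ + ν ξ):
  B: 152 − 2(20) = 112
  A: 524 − 3(20) = 464
  C: 0 + 1(20) = 20
  D: 0 + 3(20) = 60
Total out = 112 + 464 + 20 + 60 = 656 mol.

656 mol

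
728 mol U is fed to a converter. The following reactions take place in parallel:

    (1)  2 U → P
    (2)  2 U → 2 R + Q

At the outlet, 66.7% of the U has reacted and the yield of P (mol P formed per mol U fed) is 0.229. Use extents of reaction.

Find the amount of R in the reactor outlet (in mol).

152 mol

Yield of P: 1ξ₁ / 728 = 0.229 → ξ₁ = 166.7 mol.
Conversion of U: 2ξ₁ + 2ξ₂ = 0.667 × 728 = 485.6 → ξ₂ = 76.08 mol.
Outlet amounts (n = n₀ + Σ ν·ξ):
  U: 728 − 2(166.7) − 2(76.08) = 242.4
  P: 0 + 1(166.7) = 166.7
  R: 0 + 2(76.08) = 152.2
  Q: 0 + 1(76.08) = 76.08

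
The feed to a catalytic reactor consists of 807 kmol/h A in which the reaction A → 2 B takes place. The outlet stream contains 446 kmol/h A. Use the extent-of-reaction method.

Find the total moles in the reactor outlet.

For A: n = n₀ − 1ξ → 446 = 807 − 1ξ, giving ξ = 361 kmol/h.
Outlet amounts (n = n₀ + ν ξ):
  A: 807 − 1(361) = 446
  B: 0 + 2(361) = 722
Total out = 446 + 722 = 1168 kmol/h.

1170 kmol/h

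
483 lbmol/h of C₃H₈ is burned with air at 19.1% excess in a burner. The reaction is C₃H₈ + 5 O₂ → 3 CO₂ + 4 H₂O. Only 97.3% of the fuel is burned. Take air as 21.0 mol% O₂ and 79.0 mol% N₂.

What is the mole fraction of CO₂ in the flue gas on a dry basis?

0.11

Stoichiometric O₂ = 5 × 483 = 2415 lbmol/h; O₂ fed = 2415 × 1.191 = 2876 lbmol/h.
N₂ fed = 2876 × 79/21 = 10820 lbmol/h.
Fuel reacted = 0.973 × 483 → ξ = 470 lbmol/h.
Outlet (n = n₀ + ν ξ):
  C₃H₈: 483 − 1(470) = 13.04
  O₂: 2876 − 5(470) = 526.5
  N₂: 10820 (inert)
  CO₂: 0 + 3(470) = 1410
  H₂O: 0 + 4(470) = 1880
Dry total = 12770 lbmol/h; y_CO₂ (dry) = 1410 / 12770 = 0.1104.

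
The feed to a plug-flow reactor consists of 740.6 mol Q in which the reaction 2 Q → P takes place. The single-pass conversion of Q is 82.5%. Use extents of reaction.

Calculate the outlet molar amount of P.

Q reacted = 0.825 × 740.6 = 611 mol; ν_Q = −2, so ξ = 611/2 = 305.5 mol.
Outlet amounts (n = n₀ + ν ξ):
  Q: 740.6 − 2(305.5) = 129.6
  P: 0 + 1(305.5) = 305.5

305 mol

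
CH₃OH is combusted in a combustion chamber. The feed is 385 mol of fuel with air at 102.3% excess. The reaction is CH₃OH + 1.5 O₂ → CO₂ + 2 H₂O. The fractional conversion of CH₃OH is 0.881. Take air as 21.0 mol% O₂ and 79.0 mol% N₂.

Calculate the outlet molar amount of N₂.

Stoichiometric O₂ = 1.5 × 385 = 577.5 mol; O₂ fed = 577.5 × 2.023 = 1168 mol.
N₂ fed = 1168 × 79/21 = 4395 mol.
Fuel reacted = 0.881 × 385 → ξ = 339.2 mol.
Outlet (n = n₀ + ν ξ):
  CH₃OH: 385 − 1(339.2) = 45.81
  O₂: 1168 − 1.5(339.2) = 659.5
  N₂: 4395 (inert)
  CO₂: 0 + 1(339.2) = 339.2
  H₂O: 0 + 2(339.2) = 678.4

4390 mol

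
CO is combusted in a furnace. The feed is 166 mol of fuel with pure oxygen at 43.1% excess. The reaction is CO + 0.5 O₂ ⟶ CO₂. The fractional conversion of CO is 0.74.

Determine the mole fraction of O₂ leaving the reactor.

Stoichiometric O₂ = 0.5 × 166 = 83 mol; O₂ fed = 83 × 1.431 = 118.8 mol.
Fuel reacted = 0.74 × 166 → ξ = 122.8 mol.
Outlet (n = n₀ + ν ξ):
  CO: 166 − 1(122.8) = 43.16
  O₂: 118.8 − 0.5(122.8) = 57.35
  CO₂: 0 + 1(122.8) = 122.8
Total out = 223.4 mol; y_O₂ = 57.35 / 223.4 = 0.2568.

0.257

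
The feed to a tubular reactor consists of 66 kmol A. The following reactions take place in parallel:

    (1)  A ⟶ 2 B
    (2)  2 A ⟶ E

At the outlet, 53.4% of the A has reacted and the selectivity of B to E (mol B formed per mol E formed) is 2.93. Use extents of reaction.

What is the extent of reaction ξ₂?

ξ₂ = 10.2 kmol

Conversion of A: A consumed = 0.534 × 66 = 35.24 kmol = 1ξ₁ + 2ξ₂.
Selectivity: 2ξ₁ / (1ξ₂) = 2.93 → ξ₁ = 1.465 ξ₂.
Substitute: (1·1.465 + 2) ξ₂ = 35.24 → ξ₂ = 10.17 kmol, ξ₁ = 14.9 kmol.
Outlet amounts (n = n₀ + Σ ν·ξ):
  A: 66 − 1(14.9) − 2(10.17) = 30.76
  B: 0 + 2(14.9) = 29.8
  E: 0 + 1(10.17) = 10.17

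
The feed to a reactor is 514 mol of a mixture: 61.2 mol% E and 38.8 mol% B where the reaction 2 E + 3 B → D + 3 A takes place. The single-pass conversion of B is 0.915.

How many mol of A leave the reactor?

182 mol

B reacted = 0.915 × 199.4 = 182.5 mol; ν_B = −3, so ξ = 182.5/3 = 60.83 mol.
Outlet amounts (n = n₀ + ν ξ):
  E: 314.6 − 2(60.83) = 192.9
  B: 199.4 − 3(60.83) = 16.95
  D: 0 + 1(60.83) = 60.83
  A: 0 + 3(60.83) = 182.5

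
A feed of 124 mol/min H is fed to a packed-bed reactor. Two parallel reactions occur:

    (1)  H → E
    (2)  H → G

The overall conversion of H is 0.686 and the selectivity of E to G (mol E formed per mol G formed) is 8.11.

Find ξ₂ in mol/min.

ξ₂ = 9.34 mol/min

Conversion of H: H consumed = 0.686 × 124 = 85.06 mol/min = 1ξ₁ + 1ξ₂.
Selectivity: 1ξ₁ / (1ξ₂) = 8.11 → ξ₁ = 8.11 ξ₂.
Substitute: (1·8.11 + 1) ξ₂ = 85.06 → ξ₂ = 9.337 mol/min, ξ₁ = 75.73 mol/min.
Outlet amounts (n = n₀ + Σ ν·ξ):
  H: 124 − 1(75.73) − 1(9.337) = 38.94
  E: 0 + 1(75.73) = 75.73
  G: 0 + 1(9.337) = 9.337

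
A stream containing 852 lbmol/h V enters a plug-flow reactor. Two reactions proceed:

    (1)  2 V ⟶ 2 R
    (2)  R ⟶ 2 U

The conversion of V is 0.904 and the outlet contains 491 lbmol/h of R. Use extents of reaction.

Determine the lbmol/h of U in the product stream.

Conversion of V: V consumed = 2ξ₁ = 0.904 × 852 → ξ₁ = 385.1 lbmol/h.
R balance: n_R = 0 + 2ξ₁ − 1ξ₂ = 491 → ξ₂ = (2·385.1 − 491)/1 = 279.2 lbmol/h.
Outlet amounts (n = n₀ + Σ ν·ξ):
  V: 852 − 2(385.1) = 81.79
  R: 0 + 2(385.1) − 1(279.2) = 491
  U: 0 + 2(279.2) = 558.4

558 lbmol/h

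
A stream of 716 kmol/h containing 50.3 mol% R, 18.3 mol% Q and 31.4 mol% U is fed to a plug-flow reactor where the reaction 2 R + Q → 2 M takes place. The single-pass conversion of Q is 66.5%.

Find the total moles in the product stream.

Q reacted = 0.665 × 131 = 87.13 kmol/h; ν_Q = −1, so ξ = 87.13/1 = 87.13 kmol/h.
Outlet amounts (n = n₀ + ν ξ):
  R: 360.1 − 2(87.13) = 185.9
  Q: 131 − 1(87.13) = 43.89
  M: 0 + 2(87.13) = 174.3
  U: 224.8 (inert)
Total out = 185.9 + 43.89 + 174.3 + 224.8 = 628.9 kmol/h.

629 kmol/h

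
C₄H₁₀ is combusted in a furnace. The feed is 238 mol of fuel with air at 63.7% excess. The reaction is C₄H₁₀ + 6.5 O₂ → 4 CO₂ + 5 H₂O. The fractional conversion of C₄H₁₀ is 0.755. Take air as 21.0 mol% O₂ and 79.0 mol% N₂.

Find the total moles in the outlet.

12600 mol

Stoichiometric O₂ = 6.5 × 238 = 1547 mol; O₂ fed = 1547 × 1.637 = 2532 mol.
N₂ fed = 2532 × 79/21 = 9527 mol.
Fuel reacted = 0.755 × 238 → ξ = 179.7 mol.
Outlet (n = n₀ + ν ξ):
  C₄H₁₀: 238 − 1(179.7) = 58.31
  O₂: 2532 − 6.5(179.7) = 1364
  N₂: 9527 (inert)
  CO₂: 0 + 4(179.7) = 718.8
  H₂O: 0 + 5(179.7) = 898.5
Total out = 58.31 + 1364 + 9527 + 718.8 + 898.5 = 12570 mol.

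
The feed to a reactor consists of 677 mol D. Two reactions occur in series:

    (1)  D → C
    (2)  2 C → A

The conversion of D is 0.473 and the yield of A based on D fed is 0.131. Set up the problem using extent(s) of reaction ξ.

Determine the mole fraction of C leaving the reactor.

Conversion of D: D consumed = 1ξ₁ = 0.473 × 677 → ξ₁ = 320.2 mol.
Yield of A: 1ξ₂ / 677 = 0.131 → ξ₂ = 88.69 mol.
Outlet amounts (n = n₀ + Σ ν·ξ):
  D: 677 − 1(320.2) = 356.8
  C: 0 + 1(320.2) − 2(88.69) = 142.8
  A: 0 + 1(88.69) = 88.69
Total out = 588.3 mol; y_C = 142.8 / 588.3 = 0.2428.

0.243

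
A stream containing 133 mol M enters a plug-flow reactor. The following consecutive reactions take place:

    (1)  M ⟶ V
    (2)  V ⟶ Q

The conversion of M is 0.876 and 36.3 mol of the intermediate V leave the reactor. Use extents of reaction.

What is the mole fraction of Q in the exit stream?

Conversion of M: M consumed = 1ξ₁ = 0.876 × 133 → ξ₁ = 116.5 mol.
V balance: n_V = 0 + 1ξ₁ − 1ξ₂ = 36.3 → ξ₂ = (1·116.5 − 36.3)/1 = 80.21 mol.
Outlet amounts (n = n₀ + Σ ν·ξ):
  M: 133 − 1(116.5) = 16.49
  V: 0 + 1(116.5) − 1(80.21) = 36.3
  Q: 0 + 1(80.21) = 80.21
Total out = 133 mol; y_Q = 80.21 / 133 = 0.6031.

0.603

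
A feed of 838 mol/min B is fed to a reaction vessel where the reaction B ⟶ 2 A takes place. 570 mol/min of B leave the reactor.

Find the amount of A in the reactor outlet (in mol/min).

536 mol/min

For B: n = n₀ − 1ξ → 570 = 838 − 1ξ, giving ξ = 268 mol/min.
Outlet amounts (n = n₀ + ν ξ):
  B: 838 − 1(268) = 570
  A: 0 + 2(268) = 536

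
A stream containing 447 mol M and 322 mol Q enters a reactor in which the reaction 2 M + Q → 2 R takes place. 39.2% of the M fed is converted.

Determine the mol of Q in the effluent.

M reacted = 0.392 × 447 = 175.2 mol; ν_M = −2, so ξ = 175.2/2 = 87.61 mol.
Outlet amounts (n = n₀ + ν ξ):
  M: 447 − 2(87.61) = 271.8
  Q: 322 − 1(87.61) = 234.4
  R: 0 + 2(87.61) = 175.2

234 mol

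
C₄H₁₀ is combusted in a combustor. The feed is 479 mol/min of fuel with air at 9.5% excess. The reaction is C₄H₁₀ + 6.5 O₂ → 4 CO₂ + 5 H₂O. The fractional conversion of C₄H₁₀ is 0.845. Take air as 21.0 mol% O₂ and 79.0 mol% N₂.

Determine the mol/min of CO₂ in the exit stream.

1620 mol/min

Stoichiometric O₂ = 6.5 × 479 = 3114 mol/min; O₂ fed = 3114 × 1.095 = 3409 mol/min.
N₂ fed = 3409 × 79/21 = 12830 mol/min.
Fuel reacted = 0.845 × 479 → ξ = 404.8 mol/min.
Outlet (n = n₀ + ν ξ):
  C₄H₁₀: 479 − 1(404.8) = 74.25
  O₂: 3409 − 6.5(404.8) = 778.4
  N₂: 12830 (inert)
  CO₂: 0 + 4(404.8) = 1619
  H₂O: 0 + 5(404.8) = 2024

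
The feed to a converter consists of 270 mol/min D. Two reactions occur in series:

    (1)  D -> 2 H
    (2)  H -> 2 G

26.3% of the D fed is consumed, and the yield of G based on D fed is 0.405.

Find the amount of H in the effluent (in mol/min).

Conversion of D: D consumed = 1ξ₁ = 0.263 × 270 → ξ₁ = 71.01 mol/min.
Yield of G: 2ξ₂ / 270 = 0.405 → ξ₂ = 54.68 mol/min.
Outlet amounts (n = n₀ + Σ ν·ξ):
  D: 270 − 1(71.01) = 199
  H: 0 + 2(71.01) − 1(54.68) = 87.34
  G: 0 + 2(54.68) = 109.4

87.3 mol/min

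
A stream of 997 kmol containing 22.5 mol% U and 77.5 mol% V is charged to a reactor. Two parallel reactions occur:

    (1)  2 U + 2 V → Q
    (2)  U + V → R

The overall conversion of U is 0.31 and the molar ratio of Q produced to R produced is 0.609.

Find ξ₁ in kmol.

ξ₁ = 19.1 kmol

Conversion of U: U consumed = 0.31 × 224.3 = 69.54 kmol = 2ξ₁ + 1ξ₂.
Selectivity: 1ξ₁ / (1ξ₂) = 0.609 → ξ₁ = 0.609 ξ₂.
Substitute: (2·0.609 + 1) ξ₂ = 69.54 → ξ₂ = 31.35 kmol, ξ₁ = 19.09 kmol.
Outlet amounts (n = n₀ + Σ ν·ξ):
  U: 224.3 − 2(19.09) − 1(31.35) = 154.8
  V: 772.7 − 2(19.09) − 1(31.35) = 703.1
  Q: 0 + 1(19.09) = 19.09
  R: 0 + 1(31.35) = 31.35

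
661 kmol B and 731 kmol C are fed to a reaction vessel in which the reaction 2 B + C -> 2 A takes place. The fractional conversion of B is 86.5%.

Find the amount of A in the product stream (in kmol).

B reacted = 0.865 × 661 = 571.8 kmol; ν_B = −2, so ξ = 571.8/2 = 285.9 kmol.
Outlet amounts (n = n₀ + ν ξ):
  B: 661 − 2(285.9) = 89.24
  C: 731 − 1(285.9) = 445.1
  A: 0 + 2(285.9) = 571.8

572 kmol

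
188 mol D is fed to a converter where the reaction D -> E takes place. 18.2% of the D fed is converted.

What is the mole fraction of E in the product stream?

D reacted = 0.182 × 188 = 34.22 mol; ν_D = −1, so ξ = 34.22/1 = 34.22 mol.
Outlet amounts (n = n₀ + ν ξ):
  D: 188 − 1(34.22) = 153.8
  E: 0 + 1(34.22) = 34.22
Total out = 188 mol; y_E = 34.22 / 188 = 0.182.

0.182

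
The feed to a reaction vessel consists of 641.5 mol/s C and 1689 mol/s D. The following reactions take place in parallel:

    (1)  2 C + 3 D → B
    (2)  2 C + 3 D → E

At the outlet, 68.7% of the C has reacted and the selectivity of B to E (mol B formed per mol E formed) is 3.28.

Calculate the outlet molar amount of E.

51.5 mol/s

Conversion of C: C consumed = 0.687 × 641.5 = 440.7 mol/s = 2ξ₁ + 2ξ₂.
Selectivity: 1ξ₁ / (1ξ₂) = 3.28 → ξ₁ = 3.28 ξ₂.
Substitute: (2·3.28 + 2) ξ₂ = 440.7 → ξ₂ = 51.48 mol/s, ξ₁ = 168.9 mol/s.
Outlet amounts (n = n₀ + Σ ν·ξ):
  C: 641.5 − 2(168.9) − 2(51.48) = 200.8
  D: 1689 − 3(168.9) − 3(51.48) = 1028
  B: 0 + 1(168.9) = 168.9
  E: 0 + 1(51.48) = 51.48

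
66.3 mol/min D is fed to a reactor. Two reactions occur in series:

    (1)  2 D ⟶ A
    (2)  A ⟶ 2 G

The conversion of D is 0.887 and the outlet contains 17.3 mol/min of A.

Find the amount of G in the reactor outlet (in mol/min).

24.2 mol/min

Conversion of D: D consumed = 2ξ₁ = 0.887 × 66.3 → ξ₁ = 29.4 mol/min.
A balance: n_A = 0 + 1ξ₁ − 1ξ₂ = 17.3 → ξ₂ = (1·29.4 − 17.3)/1 = 12.1 mol/min.
Outlet amounts (n = n₀ + Σ ν·ξ):
  D: 66.3 − 2(29.4) = 7.492
  A: 0 + 1(29.4) − 1(12.1) = 17.3
  G: 0 + 2(12.1) = 24.21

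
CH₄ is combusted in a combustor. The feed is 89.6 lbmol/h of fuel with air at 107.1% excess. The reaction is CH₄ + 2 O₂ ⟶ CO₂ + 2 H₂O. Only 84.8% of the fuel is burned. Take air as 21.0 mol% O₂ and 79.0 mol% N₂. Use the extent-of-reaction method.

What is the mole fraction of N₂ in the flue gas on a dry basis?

0.819

Stoichiometric O₂ = 2 × 89.6 = 179.2 lbmol/h; O₂ fed = 179.2 × 2.071 = 371.1 lbmol/h.
N₂ fed = 371.1 × 79/21 = 1396 lbmol/h.
Fuel reacted = 0.848 × 89.6 → ξ = 75.98 lbmol/h.
Outlet (n = n₀ + ν ξ):
  CH₄: 89.6 − 1(75.98) = 13.62
  O₂: 371.1 − 2(75.98) = 219.2
  N₂: 1396 (inert)
  CO₂: 0 + 1(75.98) = 75.98
  H₂O: 0 + 2(75.98) = 152
Dry total = 1705 lbmol/h; y_N₂ (dry) = 1396 / 1705 = 0.8189.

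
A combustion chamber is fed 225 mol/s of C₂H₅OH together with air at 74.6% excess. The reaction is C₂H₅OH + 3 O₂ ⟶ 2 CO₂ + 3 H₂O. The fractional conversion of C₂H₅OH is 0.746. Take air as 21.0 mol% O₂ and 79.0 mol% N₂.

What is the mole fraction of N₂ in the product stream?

0.738

Stoichiometric O₂ = 3 × 225 = 675 mol/s; O₂ fed = 675 × 1.746 = 1179 mol/s.
N₂ fed = 1179 × 79/21 = 4434 mol/s.
Fuel reacted = 0.746 × 225 → ξ = 167.8 mol/s.
Outlet (n = n₀ + ν ξ):
  C₂H₅OH: 225 − 1(167.8) = 57.15
  O₂: 1179 − 3(167.8) = 675
  N₂: 4434 (inert)
  CO₂: 0 + 2(167.8) = 335.7
  H₂O: 0 + 3(167.8) = 503.5
Total out = 6005 mol/s; y_N₂ = 4434 / 6005 = 0.7383.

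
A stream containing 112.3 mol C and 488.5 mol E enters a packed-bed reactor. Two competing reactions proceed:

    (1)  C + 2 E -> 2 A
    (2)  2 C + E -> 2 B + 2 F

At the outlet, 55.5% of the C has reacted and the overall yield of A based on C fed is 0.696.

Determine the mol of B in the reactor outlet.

Yield of A: 2ξ₁ / 112.3 = 0.696 → ξ₁ = 39.08 mol.
Conversion of C: 1ξ₁ + 2ξ₂ = 0.555 × 112.3 = 62.33 → ξ₂ = 11.62 mol.
Outlet amounts (n = n₀ + Σ ν·ξ):
  C: 112.3 − 1(39.08) − 2(11.62) = 49.97
  E: 488.5 − 2(39.08) − 1(11.62) = 398.7
  A: 0 + 2(39.08) = 78.16
  B: 0 + 2(11.62) = 23.25
  F: 0 + 2(11.62) = 23.25

23.2 mol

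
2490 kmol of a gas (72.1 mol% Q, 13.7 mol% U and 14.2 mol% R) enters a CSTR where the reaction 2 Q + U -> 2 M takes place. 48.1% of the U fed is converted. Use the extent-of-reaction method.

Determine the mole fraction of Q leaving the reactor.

U reacted = 0.481 × 341.1 = 164.1 kmol; ν_U = −1, so ξ = 164.1/1 = 164.1 kmol.
Outlet amounts (n = n₀ + ν ξ):
  Q: 1795 − 2(164.1) = 1467
  U: 341.1 − 1(164.1) = 177
  M: 0 + 2(164.1) = 328.2
  R: 353.6 (inert)
Total out = 2326 kmol; y_Q = 1467 / 2326 = 0.6308.

0.631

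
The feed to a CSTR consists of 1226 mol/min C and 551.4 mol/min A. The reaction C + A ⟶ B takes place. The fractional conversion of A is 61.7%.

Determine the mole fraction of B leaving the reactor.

A reacted = 0.617 × 551.4 = 340.2 mol/min; ν_A = −1, so ξ = 340.2/1 = 340.2 mol/min.
Outlet amounts (n = n₀ + ν ξ):
  C: 1226 − 1(340.2) = 885.8
  A: 551.4 − 1(340.2) = 211.2
  B: 0 + 1(340.2) = 340.2
Total out = 1437 mol/min; y_B = 340.2 / 1437 = 0.2367.

0.237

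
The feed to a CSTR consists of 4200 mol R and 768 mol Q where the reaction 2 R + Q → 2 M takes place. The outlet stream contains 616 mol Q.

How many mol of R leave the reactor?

For Q: n = n₀ − 1ξ → 616 = 768 − 1ξ, giving ξ = 152 mol.
Outlet amounts (n = n₀ + ν ξ):
  R: 4200 − 2(152) = 3896
  Q: 768 − 1(152) = 616
  M: 0 + 2(152) = 304

3900 mol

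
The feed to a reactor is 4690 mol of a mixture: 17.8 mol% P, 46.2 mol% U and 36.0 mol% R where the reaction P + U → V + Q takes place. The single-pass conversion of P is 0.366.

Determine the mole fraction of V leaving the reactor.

0.0651

P reacted = 0.366 × 834.8 = 305.5 mol; ν_P = −1, so ξ = 305.5/1 = 305.5 mol.
Outlet amounts (n = n₀ + ν ξ):
  P: 834.8 − 1(305.5) = 529.3
  U: 2167 − 1(305.5) = 1861
  V: 0 + 1(305.5) = 305.5
  Q: 0 + 1(305.5) = 305.5
  R: 1688 (inert)
Total out = 4690 mol; y_V = 305.5 / 4690 = 0.06515.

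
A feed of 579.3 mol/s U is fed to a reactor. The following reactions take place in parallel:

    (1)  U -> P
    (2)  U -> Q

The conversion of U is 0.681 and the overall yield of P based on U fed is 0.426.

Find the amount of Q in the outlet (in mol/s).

Yield of P: 1ξ₁ / 579.3 = 0.426 → ξ₁ = 246.8 mol/s.
Conversion of U: 1ξ₁ + 1ξ₂ = 0.681 × 579.3 = 394.5 → ξ₂ = 147.7 mol/s.
Outlet amounts (n = n₀ + Σ ν·ξ):
  U: 579.3 − 1(246.8) − 1(147.7) = 184.8
  P: 0 + 1(246.8) = 246.8
  Q: 0 + 1(147.7) = 147.7

148 mol/s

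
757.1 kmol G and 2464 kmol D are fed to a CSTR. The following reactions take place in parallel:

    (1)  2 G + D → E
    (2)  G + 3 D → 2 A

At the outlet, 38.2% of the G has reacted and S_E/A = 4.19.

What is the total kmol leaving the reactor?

Conversion of G: G consumed = 0.382 × 757.1 = 289.2 kmol = 2ξ₁ + 1ξ₂.
Selectivity: 1ξ₁ / (2ξ₂) = 4.19 → ξ₁ = 8.38 ξ₂.
Substitute: (2·8.38 + 1) ξ₂ = 289.2 → ξ₂ = 16.28 kmol, ξ₁ = 136.5 kmol.
Outlet amounts (n = n₀ + Σ ν·ξ):
  G: 757.1 − 2(136.5) − 1(16.28) = 467.9
  D: 2464 − 1(136.5) − 3(16.28) = 2279
  E: 0 + 1(136.5) = 136.5
  A: 0 + 2(16.28) = 32.57
Total out = 467.9 + 2279 + 136.5 + 32.57 = 2916 kmol.

2920 kmol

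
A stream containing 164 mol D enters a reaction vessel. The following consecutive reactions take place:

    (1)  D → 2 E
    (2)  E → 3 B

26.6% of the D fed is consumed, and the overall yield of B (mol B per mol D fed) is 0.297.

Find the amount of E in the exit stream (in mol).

Conversion of D: D consumed = 1ξ₁ = 0.266 × 164 → ξ₁ = 43.62 mol.
Yield of B: 3ξ₂ / 164 = 0.297 → ξ₂ = 16.24 mol.
Outlet amounts (n = n₀ + Σ ν·ξ):
  D: 164 − 1(43.62) = 120.4
  E: 0 + 2(43.62) − 1(16.24) = 71.01
  B: 0 + 3(16.24) = 48.71

71 mol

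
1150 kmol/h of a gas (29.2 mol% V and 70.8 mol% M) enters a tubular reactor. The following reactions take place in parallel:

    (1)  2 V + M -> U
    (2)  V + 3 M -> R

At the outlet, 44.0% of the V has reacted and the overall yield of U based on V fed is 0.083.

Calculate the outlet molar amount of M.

Yield of U: 1ξ₁ / 335.8 = 0.083 → ξ₁ = 27.87 kmol/h.
Conversion of V: 2ξ₁ + 1ξ₂ = 0.44 × 335.8 = 147.8 → ξ₂ = 92.01 kmol/h.
Outlet amounts (n = n₀ + Σ ν·ξ):
  V: 335.8 − 2(27.87) − 1(92.01) = 188
  M: 814.2 − 1(27.87) − 3(92.01) = 510.3
  U: 0 + 1(27.87) = 27.87
  R: 0 + 1(92.01) = 92.01

510 kmol/h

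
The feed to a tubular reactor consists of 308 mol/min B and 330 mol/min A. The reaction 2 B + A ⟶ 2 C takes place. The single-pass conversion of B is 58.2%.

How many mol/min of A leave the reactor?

B reacted = 0.582 × 308 = 179.3 mol/min; ν_B = −2, so ξ = 179.3/2 = 89.63 mol/min.
Outlet amounts (n = n₀ + ν ξ):
  B: 308 − 2(89.63) = 128.7
  A: 330 − 1(89.63) = 240.4
  C: 0 + 2(89.63) = 179.3

240 mol/min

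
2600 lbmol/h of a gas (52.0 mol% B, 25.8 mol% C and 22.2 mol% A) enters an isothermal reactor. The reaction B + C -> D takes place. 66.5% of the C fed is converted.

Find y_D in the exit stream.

C reacted = 0.665 × 670.8 = 446.1 lbmol/h; ν_C = −1, so ξ = 446.1/1 = 446.1 lbmol/h.
Outlet amounts (n = n₀ + ν ξ):
  B: 1352 − 1(446.1) = 905.9
  C: 670.8 − 1(446.1) = 224.7
  D: 0 + 1(446.1) = 446.1
  A: 577.2 (inert)
Total out = 2154 lbmol/h; y_D = 446.1 / 2154 = 0.2071.

0.207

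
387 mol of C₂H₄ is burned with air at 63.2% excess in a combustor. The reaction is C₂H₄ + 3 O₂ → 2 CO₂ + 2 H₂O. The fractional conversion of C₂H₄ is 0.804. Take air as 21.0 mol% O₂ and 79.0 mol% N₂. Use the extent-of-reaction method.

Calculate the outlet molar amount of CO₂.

622 mol

Stoichiometric O₂ = 3 × 387 = 1161 mol; O₂ fed = 1161 × 1.632 = 1895 mol.
N₂ fed = 1895 × 79/21 = 7128 mol.
Fuel reacted = 0.804 × 387 → ξ = 311.1 mol.
Outlet (n = n₀ + ν ξ):
  C₂H₄: 387 − 1(311.1) = 75.85
  O₂: 1895 − 3(311.1) = 961.3
  N₂: 7128 (inert)
  CO₂: 0 + 2(311.1) = 622.3
  H₂O: 0 + 2(311.1) = 622.3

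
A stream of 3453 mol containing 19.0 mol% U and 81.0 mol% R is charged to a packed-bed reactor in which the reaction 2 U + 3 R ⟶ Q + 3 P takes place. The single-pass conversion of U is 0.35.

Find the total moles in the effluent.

U reacted = 0.35 × 656.1 = 229.6 mol; ν_U = −2, so ξ = 229.6/2 = 114.8 mol.
Outlet amounts (n = n₀ + ν ξ):
  U: 656.1 − 2(114.8) = 426.4
  R: 2797 − 3(114.8) = 2452
  Q: 0 + 1(114.8) = 114.8
  P: 0 + 3(114.8) = 344.4
Total out = 426.4 + 2452 + 114.8 + 344.4 = 3338 mol.

3340 mol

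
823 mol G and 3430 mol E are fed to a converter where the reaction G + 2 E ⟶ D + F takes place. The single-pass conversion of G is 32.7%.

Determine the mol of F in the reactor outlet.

G reacted = 0.327 × 823 = 269.1 mol; ν_G = −1, so ξ = 269.1/1 = 269.1 mol.
Outlet amounts (n = n₀ + ν ξ):
  G: 823 − 1(269.1) = 553.9
  E: 3430 − 2(269.1) = 2892
  D: 0 + 1(269.1) = 269.1
  F: 0 + 1(269.1) = 269.1

269 mol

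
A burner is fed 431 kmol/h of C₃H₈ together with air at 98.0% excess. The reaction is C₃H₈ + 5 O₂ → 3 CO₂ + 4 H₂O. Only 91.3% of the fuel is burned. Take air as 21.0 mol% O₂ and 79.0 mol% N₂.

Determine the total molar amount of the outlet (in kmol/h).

Stoichiometric O₂ = 5 × 431 = 2155 kmol/h; O₂ fed = 2155 × 1.980 = 4267 kmol/h.
N₂ fed = 4267 × 79/21 = 16050 kmol/h.
Fuel reacted = 0.913 × 431 → ξ = 393.5 kmol/h.
Outlet (n = n₀ + ν ξ):
  C₃H₈: 431 − 1(393.5) = 37.5
  O₂: 4267 − 5(393.5) = 2299
  N₂: 16050 (inert)
  CO₂: 0 + 3(393.5) = 1181
  H₂O: 0 + 4(393.5) = 1574
Total out = 37.5 + 2299 + 16050 + 1181 + 1574 = 21140 kmol/h.

21100 kmol/h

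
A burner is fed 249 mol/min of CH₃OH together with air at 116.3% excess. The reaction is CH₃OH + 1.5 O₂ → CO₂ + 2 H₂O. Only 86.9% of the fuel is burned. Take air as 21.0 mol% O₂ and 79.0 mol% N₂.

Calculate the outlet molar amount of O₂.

Stoichiometric O₂ = 1.5 × 249 = 373.5 mol/min; O₂ fed = 373.5 × 2.163 = 807.9 mol/min.
N₂ fed = 807.9 × 79/21 = 3039 mol/min.
Fuel reacted = 0.869 × 249 → ξ = 216.4 mol/min.
Outlet (n = n₀ + ν ξ):
  CH₃OH: 249 − 1(216.4) = 32.62
  O₂: 807.9 − 1.5(216.4) = 483.3
  N₂: 3039 (inert)
  CO₂: 0 + 1(216.4) = 216.4
  H₂O: 0 + 2(216.4) = 432.8

483 mol/min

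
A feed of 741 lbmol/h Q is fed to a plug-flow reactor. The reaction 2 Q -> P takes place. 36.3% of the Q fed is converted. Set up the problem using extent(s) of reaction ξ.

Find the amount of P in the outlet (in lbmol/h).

Q reacted = 0.363 × 741 = 269 lbmol/h; ν_Q = −2, so ξ = 269/2 = 134.5 lbmol/h.
Outlet amounts (n = n₀ + ν ξ):
  Q: 741 − 2(134.5) = 472
  P: 0 + 1(134.5) = 134.5

134 lbmol/h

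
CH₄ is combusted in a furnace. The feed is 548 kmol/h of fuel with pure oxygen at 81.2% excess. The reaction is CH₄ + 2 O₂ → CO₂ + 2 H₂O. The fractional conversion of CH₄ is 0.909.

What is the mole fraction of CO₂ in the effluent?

Stoichiometric O₂ = 2 × 548 = 1096 kmol/h; O₂ fed = 1096 × 1.812 = 1986 kmol/h.
Fuel reacted = 0.909 × 548 → ξ = 498.1 kmol/h.
Outlet (n = n₀ + ν ξ):
  CH₄: 548 − 1(498.1) = 49.87
  O₂: 1986 − 2(498.1) = 989.7
  CO₂: 0 + 1(498.1) = 498.1
  H₂O: 0 + 2(498.1) = 996.3
Total out = 2534 kmol/h; y_CO₂ = 498.1 / 2534 = 0.1966.

0.197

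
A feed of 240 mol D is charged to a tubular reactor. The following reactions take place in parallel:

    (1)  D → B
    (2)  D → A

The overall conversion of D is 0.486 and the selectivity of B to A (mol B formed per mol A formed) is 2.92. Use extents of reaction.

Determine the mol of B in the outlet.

86.9 mol

Conversion of D: D consumed = 0.486 × 240 = 116.6 mol = 1ξ₁ + 1ξ₂.
Selectivity: 1ξ₁ / (1ξ₂) = 2.92 → ξ₁ = 2.92 ξ₂.
Substitute: (1·2.92 + 1) ξ₂ = 116.6 → ξ₂ = 29.76 mol, ξ₁ = 86.88 mol.
Outlet amounts (n = n₀ + Σ ν·ξ):
  D: 240 − 1(86.88) − 1(29.76) = 123.4
  B: 0 + 1(86.88) = 86.88
  A: 0 + 1(29.76) = 29.76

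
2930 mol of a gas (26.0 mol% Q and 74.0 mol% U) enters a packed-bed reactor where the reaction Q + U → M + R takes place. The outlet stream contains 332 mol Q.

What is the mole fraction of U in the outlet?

For Q: n = n₀ − 1ξ → 332 = 761.8 − 1ξ, giving ξ = 429.8 mol.
Outlet amounts (n = n₀ + ν ξ):
  Q: 761.8 − 1(429.8) = 332
  U: 2168 − 1(429.8) = 1738
  M: 0 + 1(429.8) = 429.8
  R: 0 + 1(429.8) = 429.8
Total out = 2930 mol; y_U = 1738 / 2930 = 0.5933.

0.593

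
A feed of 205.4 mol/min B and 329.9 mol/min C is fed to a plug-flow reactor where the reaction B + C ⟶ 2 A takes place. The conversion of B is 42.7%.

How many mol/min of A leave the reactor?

B reacted = 0.427 × 205.4 = 87.71 mol/min; ν_B = −1, so ξ = 87.71/1 = 87.71 mol/min.
Outlet amounts (n = n₀ + ν ξ):
  B: 205.4 − 1(87.71) = 117.7
  C: 329.9 − 1(87.71) = 242.2
  A: 0 + 2(87.71) = 175.4

175 mol/min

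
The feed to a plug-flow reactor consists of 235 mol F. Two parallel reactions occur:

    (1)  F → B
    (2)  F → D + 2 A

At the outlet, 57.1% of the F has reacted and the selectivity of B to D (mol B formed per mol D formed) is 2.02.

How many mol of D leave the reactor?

Conversion of F: F consumed = 0.571 × 235 = 134.2 mol = 1ξ₁ + 1ξ₂.
Selectivity: 1ξ₁ / (1ξ₂) = 2.02 → ξ₁ = 2.02 ξ₂.
Substitute: (1·2.02 + 1) ξ₂ = 134.2 → ξ₂ = 44.43 mol, ξ₁ = 89.75 mol.
Outlet amounts (n = n₀ + Σ ν·ξ):
  F: 235 − 1(89.75) − 1(44.43) = 100.8
  B: 0 + 1(89.75) = 89.75
  D: 0 + 1(44.43) = 44.43
  A: 0 + 2(44.43) = 88.86

44.4 mol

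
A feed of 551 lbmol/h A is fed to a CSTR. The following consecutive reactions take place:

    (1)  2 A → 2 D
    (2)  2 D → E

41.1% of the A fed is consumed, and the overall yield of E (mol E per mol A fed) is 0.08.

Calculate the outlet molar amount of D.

138 lbmol/h

Conversion of A: A consumed = 2ξ₁ = 0.411 × 551 → ξ₁ = 113.2 lbmol/h.
Yield of E: 1ξ₂ / 551 = 0.08 → ξ₂ = 44.08 lbmol/h.
Outlet amounts (n = n₀ + Σ ν·ξ):
  A: 551 − 2(113.2) = 324.5
  D: 0 + 2(113.2) − 2(44.08) = 138.3
  E: 0 + 1(44.08) = 44.08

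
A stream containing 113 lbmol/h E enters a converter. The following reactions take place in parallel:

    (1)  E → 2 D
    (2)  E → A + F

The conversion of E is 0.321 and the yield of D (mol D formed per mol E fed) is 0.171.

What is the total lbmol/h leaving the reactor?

149 lbmol/h

Yield of D: 2ξ₁ / 113 = 0.171 → ξ₁ = 9.662 lbmol/h.
Conversion of E: 1ξ₁ + 1ξ₂ = 0.321 × 113 = 36.27 → ξ₂ = 26.61 lbmol/h.
Outlet amounts (n = n₀ + Σ ν·ξ):
  E: 113 − 1(9.662) − 1(26.61) = 76.73
  D: 0 + 2(9.662) = 19.32
  A: 0 + 1(26.61) = 26.61
  F: 0 + 1(26.61) = 26.61
Total out = 76.73 + 19.32 + 26.61 + 26.61 = 149.3 lbmol/h.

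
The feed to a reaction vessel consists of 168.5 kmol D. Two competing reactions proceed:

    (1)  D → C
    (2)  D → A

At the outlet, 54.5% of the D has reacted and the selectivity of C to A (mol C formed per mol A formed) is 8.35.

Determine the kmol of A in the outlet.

Conversion of D: D consumed = 0.545 × 168.5 = 91.83 kmol = 1ξ₁ + 1ξ₂.
Selectivity: 1ξ₁ / (1ξ₂) = 8.35 → ξ₁ = 8.35 ξ₂.
Substitute: (1·8.35 + 1) ξ₂ = 91.83 → ξ₂ = 9.822 kmol, ξ₁ = 82.01 kmol.
Outlet amounts (n = n₀ + Σ ν·ξ):
  D: 168.5 − 1(82.01) − 1(9.822) = 76.67
  C: 0 + 1(82.01) = 82.01
  A: 0 + 1(9.822) = 9.822

9.82 kmol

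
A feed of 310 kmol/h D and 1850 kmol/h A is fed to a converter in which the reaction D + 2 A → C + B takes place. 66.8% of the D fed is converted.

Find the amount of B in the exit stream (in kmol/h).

207 kmol/h

D reacted = 0.668 × 310 = 207.1 kmol/h; ν_D = −1, so ξ = 207.1/1 = 207.1 kmol/h.
Outlet amounts (n = n₀ + ν ξ):
  D: 310 − 1(207.1) = 102.9
  A: 1850 − 2(207.1) = 1436
  C: 0 + 1(207.1) = 207.1
  B: 0 + 1(207.1) = 207.1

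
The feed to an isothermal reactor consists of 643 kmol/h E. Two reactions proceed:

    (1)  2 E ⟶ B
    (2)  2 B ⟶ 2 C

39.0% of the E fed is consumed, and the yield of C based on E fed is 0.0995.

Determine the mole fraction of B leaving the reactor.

0.119

Conversion of E: E consumed = 2ξ₁ = 0.39 × 643 → ξ₁ = 125.4 kmol/h.
Yield of C: 2ξ₂ / 643 = 0.0995 → ξ₂ = 31.99 kmol/h.
Outlet amounts (n = n₀ + Σ ν·ξ):
  E: 643 − 2(125.4) = 392.2
  B: 0 + 1(125.4) − 2(31.99) = 61.41
  C: 0 + 2(31.99) = 63.98
Total out = 517.6 kmol/h; y_B = 61.41 / 517.6 = 0.1186.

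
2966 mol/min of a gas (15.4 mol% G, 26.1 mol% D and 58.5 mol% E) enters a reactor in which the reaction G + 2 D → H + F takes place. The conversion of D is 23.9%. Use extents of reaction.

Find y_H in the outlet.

D reacted = 0.239 × 774.1 = 185 mol/min; ν_D = −2, so ξ = 185/2 = 92.51 mol/min.
Outlet amounts (n = n₀ + ν ξ):
  G: 456.8 − 1(92.51) = 364.3
  D: 774.1 − 2(92.51) = 589.1
  H: 0 + 1(92.51) = 92.51
  F: 0 + 1(92.51) = 92.51
  E: 1735 (inert)
Total out = 2873 mol/min; y_H = 92.51 / 2873 = 0.03219.

0.0322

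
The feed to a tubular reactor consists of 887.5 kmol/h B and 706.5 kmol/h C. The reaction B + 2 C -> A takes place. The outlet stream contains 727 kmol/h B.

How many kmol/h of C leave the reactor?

For B: n = n₀ − 1ξ → 727 = 887.5 − 1ξ, giving ξ = 160.5 kmol/h.
Outlet amounts (n = n₀ + ν ξ):
  B: 887.5 − 1(160.5) = 727
  C: 706.5 − 2(160.5) = 385.5
  A: 0 + 1(160.5) = 160.5

386 kmol/h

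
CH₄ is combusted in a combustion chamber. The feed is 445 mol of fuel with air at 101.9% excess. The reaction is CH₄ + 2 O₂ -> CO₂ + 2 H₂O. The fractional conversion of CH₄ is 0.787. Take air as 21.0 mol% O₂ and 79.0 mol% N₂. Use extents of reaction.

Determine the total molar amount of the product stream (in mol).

9000 mol

Stoichiometric O₂ = 2 × 445 = 890 mol; O₂ fed = 890 × 2.019 = 1797 mol.
N₂ fed = 1797 × 79/21 = 6760 mol.
Fuel reacted = 0.787 × 445 → ξ = 350.2 mol.
Outlet (n = n₀ + ν ξ):
  CH₄: 445 − 1(350.2) = 94.78
  O₂: 1797 − 2(350.2) = 1096
  N₂: 6760 (inert)
  CO₂: 0 + 1(350.2) = 350.2
  H₂O: 0 + 2(350.2) = 700.4
Total out = 94.78 + 1096 + 6760 + 350.2 + 700.4 = 9002 mol.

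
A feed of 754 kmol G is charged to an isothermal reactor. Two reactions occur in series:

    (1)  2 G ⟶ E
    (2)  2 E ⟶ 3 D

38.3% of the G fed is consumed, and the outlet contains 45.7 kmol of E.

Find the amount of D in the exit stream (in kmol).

148 kmol

Conversion of G: G consumed = 2ξ₁ = 0.383 × 754 → ξ₁ = 144.4 kmol.
E balance: n_E = 0 + 1ξ₁ − 2ξ₂ = 45.7 → ξ₂ = (1·144.4 − 45.7)/2 = 49.35 kmol.
Outlet amounts (n = n₀ + Σ ν·ξ):
  G: 754 − 2(144.4) = 465.2
  E: 0 + 1(144.4) − 2(49.35) = 45.7
  D: 0 + 3(49.35) = 148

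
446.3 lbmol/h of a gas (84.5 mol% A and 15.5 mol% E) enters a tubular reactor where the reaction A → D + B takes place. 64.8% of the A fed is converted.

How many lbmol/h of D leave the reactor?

244 lbmol/h

A reacted = 0.648 × 377.1 = 244.4 lbmol/h; ν_A = −1, so ξ = 244.4/1 = 244.4 lbmol/h.
Outlet amounts (n = n₀ + ν ξ):
  A: 377.1 − 1(244.4) = 132.7
  D: 0 + 1(244.4) = 244.4
  B: 0 + 1(244.4) = 244.4
  E: 69.18 (inert)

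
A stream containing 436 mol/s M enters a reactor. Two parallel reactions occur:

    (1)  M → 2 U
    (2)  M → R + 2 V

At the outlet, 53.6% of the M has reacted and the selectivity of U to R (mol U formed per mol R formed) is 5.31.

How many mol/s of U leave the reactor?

Conversion of M: M consumed = 0.536 × 436 = 233.7 mol/s = 1ξ₁ + 1ξ₂.
Selectivity: 2ξ₁ / (1ξ₂) = 5.31 → ξ₁ = 2.655 ξ₂.
Substitute: (1·2.655 + 1) ξ₂ = 233.7 → ξ₂ = 63.94 mol/s, ξ₁ = 169.8 mol/s.
Outlet amounts (n = n₀ + Σ ν·ξ):
  M: 436 − 1(169.8) − 1(63.94) = 202.3
  U: 0 + 2(169.8) = 339.5
  R: 0 + 1(63.94) = 63.94
  V: 0 + 2(63.94) = 127.9

340 mol/s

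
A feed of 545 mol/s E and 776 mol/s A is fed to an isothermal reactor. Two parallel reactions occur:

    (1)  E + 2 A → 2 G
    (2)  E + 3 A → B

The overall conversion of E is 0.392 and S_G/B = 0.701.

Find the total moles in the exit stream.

Conversion of E: E consumed = 0.392 × 545 = 213.6 mol/s = 1ξ₁ + 1ξ₂.
Selectivity: 2ξ₁ / (1ξ₂) = 0.701 → ξ₁ = 0.3505 ξ₂.
Substitute: (1·0.3505 + 1) ξ₂ = 213.6 → ξ₂ = 158.2 mol/s, ξ₁ = 55.45 mol/s.
Outlet amounts (n = n₀ + Σ ν·ξ):
  E: 545 − 1(55.45) − 1(158.2) = 331.4
  A: 776 − 2(55.45) − 3(158.2) = 190.5
  G: 0 + 2(55.45) = 110.9
  B: 0 + 1(158.2) = 158.2
Total out = 331.4 + 190.5 + 110.9 + 158.2 = 791 mol/s.

791 mol/s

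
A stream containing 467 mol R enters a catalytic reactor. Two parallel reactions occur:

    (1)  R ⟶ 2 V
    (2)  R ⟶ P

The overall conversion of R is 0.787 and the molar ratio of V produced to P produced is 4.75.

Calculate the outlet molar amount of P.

109 mol

Conversion of R: R consumed = 0.787 × 467 = 367.5 mol = 1ξ₁ + 1ξ₂.
Selectivity: 2ξ₁ / (1ξ₂) = 4.75 → ξ₁ = 2.375 ξ₂.
Substitute: (1·2.375 + 1) ξ₂ = 367.5 → ξ₂ = 108.9 mol, ξ₁ = 258.6 mol.
Outlet amounts (n = n₀ + Σ ν·ξ):
  R: 467 − 1(258.6) − 1(108.9) = 99.47
  V: 0 + 2(258.6) = 517.3
  P: 0 + 1(108.9) = 108.9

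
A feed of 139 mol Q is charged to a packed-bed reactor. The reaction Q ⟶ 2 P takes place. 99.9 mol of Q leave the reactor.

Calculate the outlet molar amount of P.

For Q: n = n₀ − 1ξ → 99.9 = 139 − 1ξ, giving ξ = 39.1 mol.
Outlet amounts (n = n₀ + ν ξ):
  Q: 139 − 1(39.1) = 99.9
  P: 0 + 2(39.1) = 78.2

78.2 mol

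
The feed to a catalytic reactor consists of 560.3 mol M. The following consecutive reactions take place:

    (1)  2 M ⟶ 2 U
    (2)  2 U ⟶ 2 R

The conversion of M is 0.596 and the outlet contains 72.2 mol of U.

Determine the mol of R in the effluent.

Conversion of M: M consumed = 2ξ₁ = 0.596 × 560.3 → ξ₁ = 167 mol.
U balance: n_U = 0 + 2ξ₁ − 2ξ₂ = 72.2 → ξ₂ = (2·167 − 72.2)/2 = 130.9 mol.
Outlet amounts (n = n₀ + Σ ν·ξ):
  M: 560.3 − 2(167) = 226.4
  U: 0 + 2(167) − 2(130.9) = 72.2
  R: 0 + 2(130.9) = 261.7

262 mol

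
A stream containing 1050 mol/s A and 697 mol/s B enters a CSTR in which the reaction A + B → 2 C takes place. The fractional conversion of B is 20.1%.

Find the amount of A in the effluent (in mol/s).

B reacted = 0.201 × 697 = 140.1 mol/s; ν_B = −1, so ξ = 140.1/1 = 140.1 mol/s.
Outlet amounts (n = n₀ + ν ξ):
  A: 1050 − 1(140.1) = 909.9
  B: 697 − 1(140.1) = 556.9
  C: 0 + 2(140.1) = 280.2

910 mol/s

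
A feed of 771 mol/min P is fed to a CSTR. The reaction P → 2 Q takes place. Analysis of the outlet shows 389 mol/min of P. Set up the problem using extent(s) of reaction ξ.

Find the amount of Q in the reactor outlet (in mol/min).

764 mol/min

For P: n = n₀ − 1ξ → 389 = 771 − 1ξ, giving ξ = 382 mol/min.
Outlet amounts (n = n₀ + ν ξ):
  P: 771 − 1(382) = 389
  Q: 0 + 2(382) = 764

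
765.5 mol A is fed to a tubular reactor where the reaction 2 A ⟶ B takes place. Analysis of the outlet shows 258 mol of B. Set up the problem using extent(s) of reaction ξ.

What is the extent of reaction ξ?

For B: n = n₀ + 1ξ → 258 = 0 + 1ξ, giving ξ = 258 mol.
Outlet amounts (n = n₀ + ν ξ):
  A: 765.5 − 2(258) = 249.5
  B: 0 + 1(258) = 258

ξ = 258 mol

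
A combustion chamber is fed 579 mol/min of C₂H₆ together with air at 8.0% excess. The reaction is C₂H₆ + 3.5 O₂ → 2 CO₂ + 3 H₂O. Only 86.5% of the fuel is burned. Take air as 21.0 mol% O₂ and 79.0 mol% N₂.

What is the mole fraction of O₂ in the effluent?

Stoichiometric O₂ = 3.5 × 579 = 2026 mol/min; O₂ fed = 2026 × 1.080 = 2189 mol/min.
N₂ fed = 2189 × 79/21 = 8233 mol/min.
Fuel reacted = 0.865 × 579 → ξ = 500.8 mol/min.
Outlet (n = n₀ + ν ξ):
  C₂H₆: 579 − 1(500.8) = 78.17
  O₂: 2189 − 3.5(500.8) = 435.7
  N₂: 8233 (inert)
  CO₂: 0 + 2(500.8) = 1002
  H₂O: 0 + 3(500.8) = 1503
Total out = 11250 mol/min; y_O₂ = 435.7 / 11250 = 0.03872.

0.0387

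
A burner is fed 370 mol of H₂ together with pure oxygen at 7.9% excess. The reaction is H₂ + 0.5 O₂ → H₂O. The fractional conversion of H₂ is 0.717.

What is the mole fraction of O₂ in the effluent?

Stoichiometric O₂ = 0.5 × 370 = 185 mol; O₂ fed = 185 × 1.079 = 199.6 mol.
Fuel reacted = 0.717 × 370 → ξ = 265.3 mol.
Outlet (n = n₀ + ν ξ):
  H₂: 370 − 1(265.3) = 104.7
  O₂: 199.6 − 0.5(265.3) = 66.97
  H₂O: 0 + 1(265.3) = 265.3
Total out = 437 mol; y_O₂ = 66.97 / 437 = 0.1533.

0.153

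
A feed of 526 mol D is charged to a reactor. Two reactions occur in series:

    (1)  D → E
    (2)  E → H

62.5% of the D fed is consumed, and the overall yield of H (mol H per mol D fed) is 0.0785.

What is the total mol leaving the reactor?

526 mol

Conversion of D: D consumed = 1ξ₁ = 0.625 × 526 → ξ₁ = 328.8 mol.
Yield of H: 1ξ₂ / 526 = 0.0785 → ξ₂ = 41.29 mol.
Outlet amounts (n = n₀ + Σ ν·ξ):
  D: 526 − 1(328.8) = 197.2
  E: 0 + 1(328.8) − 1(41.29) = 287.5
  H: 0 + 1(41.29) = 41.29
Total out = 197.2 + 287.5 + 41.29 = 526 mol.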